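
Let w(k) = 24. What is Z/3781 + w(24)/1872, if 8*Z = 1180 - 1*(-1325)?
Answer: 112819/1179672 ≈ 0.095636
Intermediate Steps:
Z = 2505/8 (Z = (1180 - 1*(-1325))/8 = (1180 + 1325)/8 = (1/8)*2505 = 2505/8 ≈ 313.13)
Z/3781 + w(24)/1872 = (2505/8)/3781 + 24/1872 = (2505/8)*(1/3781) + 24*(1/1872) = 2505/30248 + 1/78 = 112819/1179672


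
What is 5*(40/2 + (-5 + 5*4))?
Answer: 175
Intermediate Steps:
5*(40/2 + (-5 + 5*4)) = 5*(40*(½) + (-5 + 20)) = 5*(20 + 15) = 5*35 = 175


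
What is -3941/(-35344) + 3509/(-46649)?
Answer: 59821613/1648762256 ≈ 0.036283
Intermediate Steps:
-3941/(-35344) + 3509/(-46649) = -3941*(-1/35344) + 3509*(-1/46649) = 3941/35344 - 3509/46649 = 59821613/1648762256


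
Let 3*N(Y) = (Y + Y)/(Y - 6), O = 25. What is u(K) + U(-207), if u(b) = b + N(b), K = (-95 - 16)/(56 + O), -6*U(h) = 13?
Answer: -36677/10746 ≈ -3.4131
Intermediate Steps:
N(Y) = 2*Y/(3*(-6 + Y)) (N(Y) = ((Y + Y)/(Y - 6))/3 = ((2*Y)/(-6 + Y))/3 = (2*Y/(-6 + Y))/3 = 2*Y/(3*(-6 + Y)))
U(h) = -13/6 (U(h) = -⅙*13 = -13/6)
K = -37/27 (K = (-95 - 16)/(56 + 25) = -111/81 = -111*1/81 = -37/27 ≈ -1.3704)
u(b) = b + 2*b/(3*(-6 + b))
u(K) + U(-207) = (⅓)*(-37/27)*(-16 + 3*(-37/27))/(-6 - 37/27) - 13/6 = (⅓)*(-37/27)*(-16 - 37/9)/(-199/27) - 13/6 = (⅓)*(-37/27)*(-27/199)*(-181/9) - 13/6 = -6697/5373 - 13/6 = -36677/10746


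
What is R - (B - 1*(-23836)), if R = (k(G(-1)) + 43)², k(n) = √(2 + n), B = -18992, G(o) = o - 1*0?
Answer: -2908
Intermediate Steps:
G(o) = o (G(o) = o + 0 = o)
R = 1936 (R = (√(2 - 1) + 43)² = (√1 + 43)² = (1 + 43)² = 44² = 1936)
R - (B - 1*(-23836)) = 1936 - (-18992 - 1*(-23836)) = 1936 - (-18992 + 23836) = 1936 - 1*4844 = 1936 - 4844 = -2908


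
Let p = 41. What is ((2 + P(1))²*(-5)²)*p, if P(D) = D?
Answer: 9225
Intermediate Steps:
((2 + P(1))²*(-5)²)*p = ((2 + 1)²*(-5)²)*41 = (3²*25)*41 = (9*25)*41 = 225*41 = 9225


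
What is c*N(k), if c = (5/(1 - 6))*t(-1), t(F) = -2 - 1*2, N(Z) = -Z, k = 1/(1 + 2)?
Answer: -4/3 ≈ -1.3333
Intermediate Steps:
k = ⅓ (k = 1/3 = ⅓ ≈ 0.33333)
t(F) = -4 (t(F) = -2 - 2 = -4)
c = 4 (c = (5/(1 - 6))*(-4) = (5/(-5))*(-4) = (5*(-⅕))*(-4) = -1*(-4) = 4)
c*N(k) = 4*(-1*⅓) = 4*(-⅓) = -4/3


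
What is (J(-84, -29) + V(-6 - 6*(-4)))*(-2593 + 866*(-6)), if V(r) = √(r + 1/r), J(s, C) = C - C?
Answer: -38945*√26/6 ≈ -33097.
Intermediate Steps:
J(s, C) = 0
(J(-84, -29) + V(-6 - 6*(-4)))*(-2593 + 866*(-6)) = (0 + √((-6 - 6*(-4)) + 1/(-6 - 6*(-4))))*(-2593 + 866*(-6)) = (0 + √((-6 + 24) + 1/(-6 + 24)))*(-2593 - 5196) = (0 + √(18 + 1/18))*(-7789) = (0 + √(325/18))*(-7789) = (0 + 5*√26/6)*(-7789) = (5*√26/6)*(-7789) = -38945*√26/6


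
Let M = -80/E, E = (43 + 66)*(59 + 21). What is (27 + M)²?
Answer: 8655364/11881 ≈ 728.50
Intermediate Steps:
E = 8720 (E = 109*80 = 8720)
M = -1/109 (M = -80/8720 = -80*1/8720 = -1/109 ≈ -0.0091743)
(27 + M)² = (27 - 1/109)² = (2942/109)² = 8655364/11881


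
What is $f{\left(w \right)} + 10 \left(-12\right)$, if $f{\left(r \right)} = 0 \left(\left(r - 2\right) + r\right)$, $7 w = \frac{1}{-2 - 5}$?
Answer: $-120$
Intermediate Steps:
$w = - \frac{1}{49}$ ($w = \frac{1}{7 \left(-2 - 5\right)} = \frac{1}{7 \left(-7\right)} = \frac{1}{7} \left(- \frac{1}{7}\right) = - \frac{1}{49} \approx -0.020408$)
$f{\left(r \right)} = 0$ ($f{\left(r \right)} = 0 \left(\left(r - 2\right) + r\right) = 0 \left(\left(-2 + r\right) + r\right) = 0 \left(-2 + 2 r\right) = 0$)
$f{\left(w \right)} + 10 \left(-12\right) = 0 + 10 \left(-12\right) = 0 - 120 = -120$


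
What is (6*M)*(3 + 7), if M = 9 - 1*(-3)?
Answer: 720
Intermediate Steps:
M = 12 (M = 9 + 3 = 12)
(6*M)*(3 + 7) = (6*12)*(3 + 7) = 72*10 = 720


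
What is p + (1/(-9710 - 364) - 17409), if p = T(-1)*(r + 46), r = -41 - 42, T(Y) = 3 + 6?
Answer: -178732909/10074 ≈ -17742.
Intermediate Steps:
T(Y) = 9
r = -83
p = -333 (p = 9*(-83 + 46) = 9*(-37) = -333)
p + (1/(-9710 - 364) - 17409) = -333 + (1/(-9710 - 364) - 17409) = -333 + (1/(-10074) - 17409) = -333 + (-1/10074 - 17409) = -333 - 175378267/10074 = -178732909/10074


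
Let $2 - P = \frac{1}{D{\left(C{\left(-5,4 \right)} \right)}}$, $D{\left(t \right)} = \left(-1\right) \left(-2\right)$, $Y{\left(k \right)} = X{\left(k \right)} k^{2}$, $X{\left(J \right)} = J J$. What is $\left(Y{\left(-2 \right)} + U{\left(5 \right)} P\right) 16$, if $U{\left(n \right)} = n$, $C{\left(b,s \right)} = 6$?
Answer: $376$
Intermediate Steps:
$X{\left(J \right)} = J^{2}$
$Y{\left(k \right)} = k^{4}$ ($Y{\left(k \right)} = k^{2} k^{2} = k^{4}$)
$D{\left(t \right)} = 2$
$P = \frac{3}{2}$ ($P = 2 - \frac{1}{2} = \frac{3}{2} \approx 1.5$)
$\left(Y{\left(-2 \right)} + U{\left(5 \right)} P\right) 16 = \left(\left(-2\right)^{4} + 5 \cdot \frac{3}{2}\right) 16 = \left(16 + \frac{15}{2}\right) 16 = \frac{47}{2} \cdot 16 = 376$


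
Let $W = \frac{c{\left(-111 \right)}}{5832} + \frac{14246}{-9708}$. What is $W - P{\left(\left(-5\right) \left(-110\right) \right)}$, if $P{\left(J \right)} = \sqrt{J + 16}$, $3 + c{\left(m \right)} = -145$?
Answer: $- \frac{880411}{589761} - \sqrt{566} \approx -25.284$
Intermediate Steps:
$c{\left(m \right)} = -148$ ($c{\left(m \right)} = -3 - 145 = -148$)
$P{\left(J \right)} = \sqrt{16 + J}$
$W = - \frac{880411}{589761}$ ($W = - \frac{148}{5832} + \frac{14246}{-9708} = \left(-148\right) \frac{1}{5832} + 14246 \left(- \frac{1}{9708}\right) = - \frac{37}{1458} - \frac{7123}{4854} = - \frac{880411}{589761} \approx -1.4928$)
$W - P{\left(\left(-5\right) \left(-110\right) \right)} = - \frac{880411}{589761} - \sqrt{16 - -550} = - \frac{880411}{589761} - \sqrt{16 + 550} = - \frac{880411}{589761} - \sqrt{566}$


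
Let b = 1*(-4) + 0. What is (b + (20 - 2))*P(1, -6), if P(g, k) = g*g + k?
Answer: -70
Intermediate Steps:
P(g, k) = k + g**2 (P(g, k) = g**2 + k = k + g**2)
b = -4 (b = -4 + 0 = -4)
(b + (20 - 2))*P(1, -6) = (-4 + (20 - 2))*(-6 + 1**2) = (-4 + 18)*(-6 + 1) = 14*(-5) = -70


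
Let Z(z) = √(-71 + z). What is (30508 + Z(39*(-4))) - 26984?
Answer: 3524 + I*√227 ≈ 3524.0 + 15.067*I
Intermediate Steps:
(30508 + Z(39*(-4))) - 26984 = (30508 + √(-71 + 39*(-4))) - 26984 = (30508 + √(-71 - 156)) - 26984 = (30508 + √(-227)) - 26984 = (30508 + I*√227) - 26984 = 3524 + I*√227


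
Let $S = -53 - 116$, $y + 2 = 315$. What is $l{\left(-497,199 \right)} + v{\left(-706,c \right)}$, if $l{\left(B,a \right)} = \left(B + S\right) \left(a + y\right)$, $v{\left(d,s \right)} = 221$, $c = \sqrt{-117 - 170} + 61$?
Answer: $-340771$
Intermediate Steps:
$y = 313$ ($y = -2 + 315 = 313$)
$S = -169$ ($S = -53 - 116 = -169$)
$c = 61 + i \sqrt{287}$ ($c = \sqrt{-287} + 61 = i \sqrt{287} + 61 = 61 + i \sqrt{287} \approx 61.0 + 16.941 i$)
$l{\left(B,a \right)} = \left(-169 + B\right) \left(313 + a\right)$ ($l{\left(B,a \right)} = \left(B - 169\right) \left(a + 313\right) = \left(-169 + B\right) \left(313 + a\right)$)
$l{\left(-497,199 \right)} + v{\left(-706,c \right)} = \left(-52897 - 33631 + 313 \left(-497\right) - 98903\right) + 221 = \left(-52897 - 33631 - 155561 - 98903\right) + 221 = -340992 + 221 = -340771$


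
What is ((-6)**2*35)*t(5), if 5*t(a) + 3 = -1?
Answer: -1008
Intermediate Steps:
t(a) = -4/5 (t(a) = -3/5 + (1/5)*(-1) = -3/5 - 1/5 = -4/5)
((-6)**2*35)*t(5) = ((-6)**2*35)*(-4/5) = (36*35)*(-4/5) = 1260*(-4/5) = -1008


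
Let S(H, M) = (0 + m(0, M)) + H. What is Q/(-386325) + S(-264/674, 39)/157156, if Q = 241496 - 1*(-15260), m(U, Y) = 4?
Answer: -33657751508/50644503225 ≈ -0.66459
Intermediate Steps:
S(H, M) = 4 + H (S(H, M) = (0 + 4) + H = 4 + H)
Q = 256756 (Q = 241496 + 15260 = 256756)
Q/(-386325) + S(-264/674, 39)/157156 = 256756/(-386325) + (4 - 264/674)/157156 = 256756*(-1/386325) + (4 - 264*1/674)*(1/157156) = -256756/386325 + (4 - 132/337)*(1/157156) = -256756/386325 + (1216/337)*(1/157156) = -256756/386325 + 304/13240393 = -33657751508/50644503225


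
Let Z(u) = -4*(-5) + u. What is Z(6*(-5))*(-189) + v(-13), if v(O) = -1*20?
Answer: 1870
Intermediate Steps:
v(O) = -20
Z(u) = 20 + u
Z(6*(-5))*(-189) + v(-13) = (20 + 6*(-5))*(-189) - 20 = (20 - 30)*(-189) - 20 = -10*(-189) - 20 = 1890 - 20 = 1870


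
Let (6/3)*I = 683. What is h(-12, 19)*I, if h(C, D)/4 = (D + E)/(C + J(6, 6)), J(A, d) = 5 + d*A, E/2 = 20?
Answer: 80594/29 ≈ 2779.1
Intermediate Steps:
E = 40 (E = 2*20 = 40)
J(A, d) = 5 + A*d
h(C, D) = 4*(40 + D)/(41 + C) (h(C, D) = 4*((D + 40)/(C + (5 + 6*6))) = 4*((40 + D)/(C + (5 + 36))) = 4*((40 + D)/(C + 41)) = 4*((40 + D)/(41 + C)) = 4*(40 + D)/(41 + C))
I = 683/2 (I = (½)*683 = 683/2 ≈ 341.50)
h(-12, 19)*I = (4*(40 + 19)/(41 - 12))*(683/2) = (4*59/29)*(683/2) = (4*(1/29)*59)*(683/2) = (236/29)*(683/2) = 80594/29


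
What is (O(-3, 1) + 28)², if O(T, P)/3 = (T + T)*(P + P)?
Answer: 64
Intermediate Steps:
O(T, P) = 12*P*T (O(T, P) = 3*((T + T)*(P + P)) = 3*((2*T)*(2*P)) = 3*(4*P*T) = 12*P*T)
(O(-3, 1) + 28)² = (12*1*(-3) + 28)² = (-36 + 28)² = (-8)² = 64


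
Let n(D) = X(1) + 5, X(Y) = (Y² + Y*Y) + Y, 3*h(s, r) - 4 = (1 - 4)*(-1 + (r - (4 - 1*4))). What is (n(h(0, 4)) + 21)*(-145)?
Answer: -4205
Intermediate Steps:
h(s, r) = 7/3 - r (h(s, r) = 4/3 + ((1 - 4)*(-1 + (r - (4 - 1*4))))/3 = 4/3 + (-3*(-1 + (r - (4 - 4))))/3 = 4/3 + (-3*(-1 + (r - 1*0)))/3 = 4/3 + (-3*(-1 + (r + 0)))/3 = 4/3 + (-3*(-1 + r))/3 = 4/3 + (3 - 3*r)/3 = 4/3 + (1 - r) = 7/3 - r)
X(Y) = Y + 2*Y² (X(Y) = (Y² + Y²) + Y = 2*Y² + Y = Y + 2*Y²)
n(D) = 8 (n(D) = 1*(1 + 2*1) + 5 = 1*(1 + 2) + 5 = 1*3 + 5 = 3 + 5 = 8)
(n(h(0, 4)) + 21)*(-145) = (8 + 21)*(-145) = 29*(-145) = -4205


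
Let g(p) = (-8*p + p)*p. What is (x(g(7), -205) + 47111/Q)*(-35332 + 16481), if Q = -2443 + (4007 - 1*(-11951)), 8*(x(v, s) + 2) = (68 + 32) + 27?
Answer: -35384326103/108120 ≈ -3.2727e+5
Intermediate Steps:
g(p) = -7*p² (g(p) = (-7*p)*p = -7*p²)
x(v, s) = 111/8 (x(v, s) = -2 + ((68 + 32) + 27)/8 = -2 + (100 + 27)/8 = -2 + (⅛)*127 = -2 + 127/8 = 111/8)
Q = 13515 (Q = -2443 + (4007 + 11951) = -2443 + 15958 = 13515)
(x(g(7), -205) + 47111/Q)*(-35332 + 16481) = (111/8 + 47111/13515)*(-35332 + 16481) = (111/8 + 47111*(1/13515))*(-18851) = (111/8 + 47111/13515)*(-18851) = (1877053/108120)*(-18851) = -35384326103/108120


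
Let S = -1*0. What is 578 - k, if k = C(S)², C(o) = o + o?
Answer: 578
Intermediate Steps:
S = 0
C(o) = 2*o
k = 0 (k = (2*0)² = 0² = 0)
578 - k = 578 - 1*0 = 578 + 0 = 578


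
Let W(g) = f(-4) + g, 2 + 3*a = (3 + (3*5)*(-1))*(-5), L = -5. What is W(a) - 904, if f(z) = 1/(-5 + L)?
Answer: -26543/30 ≈ -884.77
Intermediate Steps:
a = 58/3 (a = -⅔ + ((3 + (3*5)*(-1))*(-5))/3 = -⅔ + ((3 + 15*(-1))*(-5))/3 = -⅔ + ((3 - 15)*(-5))/3 = -⅔ + (-12*(-5))/3 = -⅔ + (⅓)*60 = -⅔ + 20 = 58/3 ≈ 19.333)
f(z) = -⅒ (f(z) = 1/(-5 - 5) = 1/(-10) = -⅒)
W(g) = -⅒ + g
W(a) - 904 = (-⅒ + 58/3) - 904 = 577/30 - 904 = -26543/30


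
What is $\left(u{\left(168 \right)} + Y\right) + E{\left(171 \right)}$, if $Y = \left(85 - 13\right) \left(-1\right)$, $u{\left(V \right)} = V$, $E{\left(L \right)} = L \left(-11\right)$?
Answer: $-1785$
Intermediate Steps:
$E{\left(L \right)} = - 11 L$
$Y = -72$ ($Y = 72 \left(-1\right) = -72$)
$\left(u{\left(168 \right)} + Y\right) + E{\left(171 \right)} = \left(168 - 72\right) - 1881 = 96 - 1881 = -1785$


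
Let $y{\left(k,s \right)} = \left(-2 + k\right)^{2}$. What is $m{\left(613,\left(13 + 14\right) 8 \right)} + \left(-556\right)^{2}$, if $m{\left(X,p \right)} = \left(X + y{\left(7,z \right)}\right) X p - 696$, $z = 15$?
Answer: $84784744$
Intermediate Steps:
$m{\left(X,p \right)} = -696 + X p \left(25 + X\right)$ ($m{\left(X,p \right)} = \left(X + \left(-2 + 7\right)^{2}\right) X p - 696 = \left(X + 5^{2}\right) X p - 696 = \left(X + 25\right) X p - 696 = \left(25 + X\right) X p - 696 = X \left(25 + X\right) p - 696 = X p \left(25 + X\right) - 696 = -696 + X p \left(25 + X\right)$)
$m{\left(613,\left(13 + 14\right) 8 \right)} + \left(-556\right)^{2} = \left(-696 + \left(13 + 14\right) 8 \cdot 613^{2} + 25 \cdot 613 \left(13 + 14\right) 8\right) + \left(-556\right)^{2} = \left(-696 + 27 \cdot 8 \cdot 375769 + 25 \cdot 613 \cdot 27 \cdot 8\right) + 309136 = \left(-696 + 216 \cdot 375769 + 25 \cdot 613 \cdot 216\right) + 309136 = \left(-696 + 81166104 + 3310200\right) + 309136 = 84475608 + 309136 = 84784744$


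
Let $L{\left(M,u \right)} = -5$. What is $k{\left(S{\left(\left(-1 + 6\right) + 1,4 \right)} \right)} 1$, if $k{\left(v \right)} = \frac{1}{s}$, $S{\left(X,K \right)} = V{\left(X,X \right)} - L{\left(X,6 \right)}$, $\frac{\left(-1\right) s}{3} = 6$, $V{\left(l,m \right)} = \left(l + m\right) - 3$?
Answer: $- \frac{1}{18} \approx -0.055556$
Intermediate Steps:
$V{\left(l,m \right)} = -3 + l + m$
$s = -18$ ($s = \left(-3\right) 6 = -18$)
$S{\left(X,K \right)} = 2 + 2 X$ ($S{\left(X,K \right)} = \left(-3 + X + X\right) - -5 = \left(-3 + 2 X\right) + 5 = 2 + 2 X$)
$k{\left(v \right)} = - \frac{1}{18}$ ($k{\left(v \right)} = \frac{1}{-18} = - \frac{1}{18}$)
$k{\left(S{\left(\left(-1 + 6\right) + 1,4 \right)} \right)} 1 = \left(- \frac{1}{18}\right) 1 = - \frac{1}{18}$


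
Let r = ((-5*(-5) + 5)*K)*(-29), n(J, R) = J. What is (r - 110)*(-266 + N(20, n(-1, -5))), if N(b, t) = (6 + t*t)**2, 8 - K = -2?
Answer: 1911770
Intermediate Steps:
K = 10 (K = 8 - 1*(-2) = 8 + 2 = 10)
N(b, t) = (6 + t**2)**2
r = -8700 (r = ((-5*(-5) + 5)*10)*(-29) = ((25 + 5)*10)*(-29) = (30*10)*(-29) = 300*(-29) = -8700)
(r - 110)*(-266 + N(20, n(-1, -5))) = (-8700 - 110)*(-266 + (6 + (-1)**2)**2) = -8810*(-266 + (6 + 1)**2) = -8810*(-266 + 7**2) = -8810*(-266 + 49) = -8810*(-217) = 1911770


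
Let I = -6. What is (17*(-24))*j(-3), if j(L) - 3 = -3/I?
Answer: -1428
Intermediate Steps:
j(L) = 7/2 (j(L) = 3 - 3/(-6) = 3 - 3*(-1/6) = 3 + 1/2 = 7/2)
(17*(-24))*j(-3) = (17*(-24))*(7/2) = -408*7/2 = -1428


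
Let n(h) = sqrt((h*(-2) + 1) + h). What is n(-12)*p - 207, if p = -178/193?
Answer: -207 - 178*sqrt(13)/193 ≈ -210.33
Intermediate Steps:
p = -178/193 (p = -178*1/193 = -178/193 ≈ -0.92228)
n(h) = sqrt(1 - h) (n(h) = sqrt((-2*h + 1) + h) = sqrt((1 - 2*h) + h) = sqrt(1 - h))
n(-12)*p - 207 = sqrt(1 - 1*(-12))*(-178/193) - 207 = sqrt(1 + 12)*(-178/193) - 207 = sqrt(13)*(-178/193) - 207 = -178*sqrt(13)/193 - 207 = -207 - 178*sqrt(13)/193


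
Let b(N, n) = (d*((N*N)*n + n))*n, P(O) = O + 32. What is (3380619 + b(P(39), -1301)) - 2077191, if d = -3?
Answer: -25600979298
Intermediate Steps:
P(O) = 32 + O
b(N, n) = n*(-3*n - 3*n*N²) (b(N, n) = (-3*((N*N)*n + n))*n = (-3*(N²*n + n))*n = (-3*(n*N² + n))*n = (-3*(n + n*N²))*n = (-3*n - 3*n*N²)*n = n*(-3*n - 3*n*N²))
(3380619 + b(P(39), -1301)) - 2077191 = (3380619 + 3*(-1301)²*(-1 - (32 + 39)²)) - 2077191 = (3380619 + 3*1692601*(-1 - 1*71²)) - 2077191 = (3380619 + 3*1692601*(-1 - 1*5041)) - 2077191 = (3380619 + 3*1692601*(-1 - 5041)) - 2077191 = (3380619 + 3*1692601*(-5042)) - 2077191 = (3380619 - 25602282726) - 2077191 = -25598902107 - 2077191 = -25600979298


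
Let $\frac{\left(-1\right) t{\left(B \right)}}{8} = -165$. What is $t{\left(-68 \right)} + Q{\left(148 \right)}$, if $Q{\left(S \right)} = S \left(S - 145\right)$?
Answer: $1764$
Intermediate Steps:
$Q{\left(S \right)} = S \left(-145 + S\right)$
$t{\left(B \right)} = 1320$ ($t{\left(B \right)} = \left(-8\right) \left(-165\right) = 1320$)
$t{\left(-68 \right)} + Q{\left(148 \right)} = 1320 + 148 \left(-145 + 148\right) = 1320 + 148 \cdot 3 = 1320 + 444 = 1764$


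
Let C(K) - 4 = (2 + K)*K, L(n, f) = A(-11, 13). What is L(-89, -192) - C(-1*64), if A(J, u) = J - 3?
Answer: -3986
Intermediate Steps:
A(J, u) = -3 + J
L(n, f) = -14 (L(n, f) = -3 - 11 = -14)
C(K) = 4 + K*(2 + K) (C(K) = 4 + (2 + K)*K = 4 + K*(2 + K))
L(-89, -192) - C(-1*64) = -14 - (4 + (-1*64)² + 2*(-1*64)) = -14 - (4 + (-64)² + 2*(-64)) = -14 - (4 + 4096 - 128) = -14 - 1*3972 = -14 - 3972 = -3986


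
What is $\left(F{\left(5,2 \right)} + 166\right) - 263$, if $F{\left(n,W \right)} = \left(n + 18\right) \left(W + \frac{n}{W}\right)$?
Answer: $\frac{13}{2} \approx 6.5$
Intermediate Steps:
$F{\left(n,W \right)} = \left(18 + n\right) \left(W + \frac{n}{W}\right)$
$\left(F{\left(5,2 \right)} + 166\right) - 263 = \left(\frac{5^{2} + 18 \cdot 5 + 2^{2} \left(18 + 5\right)}{2} + 166\right) - 263 = \left(\frac{25 + 90 + 4 \cdot 23}{2} + 166\right) - 263 = \left(\frac{25 + 90 + 92}{2} + 166\right) - 263 = \left(\frac{1}{2} \cdot 207 + 166\right) - 263 = \left(\frac{207}{2} + 166\right) - 263 = \frac{539}{2} - 263 = \frac{13}{2}$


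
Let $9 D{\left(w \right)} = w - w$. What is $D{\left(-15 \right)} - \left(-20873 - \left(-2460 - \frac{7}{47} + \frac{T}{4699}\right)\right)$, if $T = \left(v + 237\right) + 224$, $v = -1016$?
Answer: $\frac{109905603}{5969} \approx 18413.0$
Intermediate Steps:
$T = -555$ ($T = \left(-1016 + 237\right) + 224 = -779 + 224 = -555$)
$D{\left(w \right)} = 0$ ($D{\left(w \right)} = \frac{w - w}{9} = \frac{1}{9} \cdot 0 = 0$)
$D{\left(-15 \right)} - \left(-20873 - \left(-2460 - \frac{7}{47} + \frac{T}{4699}\right)\right) = 0 - \left(-20873 - \left(-2460 - \frac{15}{127} - \frac{7}{47}\right)\right) = 0 - \left(-20873 + \left(2460 - \left(- \frac{15}{127} - \frac{7}{47}\right)\right)\right) = 0 - \left(-20873 + \left(2460 - - \frac{1594}{5969}\right)\right) = 0 - \left(-20873 + \left(2460 + \frac{1594}{5969}\right)\right) = 0 - \left(-20873 + \frac{14685334}{5969}\right) = 0 - - \frac{109905603}{5969} = 0 + \frac{109905603}{5969} = \frac{109905603}{5969}$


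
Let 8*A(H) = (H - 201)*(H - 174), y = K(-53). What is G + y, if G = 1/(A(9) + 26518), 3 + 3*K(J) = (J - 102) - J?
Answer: -1066729/30478 ≈ -35.000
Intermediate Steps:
K(J) = -35 (K(J) = -1 + ((J - 102) - J)/3 = -1 + ((-102 + J) - J)/3 = -1 + (⅓)*(-102) = -1 - 34 = -35)
y = -35
A(H) = (-201 + H)*(-174 + H)/8 (A(H) = ((H - 201)*(H - 174))/8 = ((-201 + H)*(-174 + H))/8 = (-201 + H)*(-174 + H)/8)
G = 1/30478 (G = 1/((17487/4 - 375/8*9 + (⅛)*9²) + 26518) = 1/((17487/4 - 3375/8 + (⅛)*81) + 26518) = 1/((17487/4 - 3375/8 + 81/8) + 26518) = 1/(3960 + 26518) = 1/30478 ≈ 3.2811e-5)
G + y = 1/30478 - 35 = -1066729/30478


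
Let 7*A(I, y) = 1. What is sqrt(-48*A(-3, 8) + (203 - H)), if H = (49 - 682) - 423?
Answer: sqrt(61355)/7 ≈ 35.386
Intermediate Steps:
A(I, y) = 1/7 (A(I, y) = (1/7)*1 = 1/7)
H = -1056 (H = -633 - 423 = -1056)
sqrt(-48*A(-3, 8) + (203 - H)) = sqrt(-48*1/7 + (203 - 1*(-1056))) = sqrt(-48/7 + (203 + 1056)) = sqrt(-48/7 + 1259) = sqrt(8765/7) = sqrt(61355)/7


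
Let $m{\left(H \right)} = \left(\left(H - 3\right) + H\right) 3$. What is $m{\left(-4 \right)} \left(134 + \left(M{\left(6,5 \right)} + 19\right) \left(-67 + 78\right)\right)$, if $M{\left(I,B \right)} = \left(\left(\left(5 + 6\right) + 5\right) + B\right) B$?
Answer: $-49434$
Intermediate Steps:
$m{\left(H \right)} = -9 + 6 H$ ($m{\left(H \right)} = \left(\left(-3 + H\right) + H\right) 3 = \left(-3 + 2 H\right) 3 = -9 + 6 H$)
$M{\left(I,B \right)} = B \left(16 + B\right)$ ($M{\left(I,B \right)} = \left(\left(11 + 5\right) + B\right) B = \left(16 + B\right) B = B \left(16 + B\right)$)
$m{\left(-4 \right)} \left(134 + \left(M{\left(6,5 \right)} + 19\right) \left(-67 + 78\right)\right) = \left(-9 + 6 \left(-4\right)\right) \left(134 + \left(5 \left(16 + 5\right) + 19\right) \left(-67 + 78\right)\right) = \left(-9 - 24\right) \left(134 + \left(5 \cdot 21 + 19\right) 11\right) = - 33 \left(134 + \left(105 + 19\right) 11\right) = - 33 \left(134 + 124 \cdot 11\right) = - 33 \left(134 + 1364\right) = \left(-33\right) 1498 = -49434$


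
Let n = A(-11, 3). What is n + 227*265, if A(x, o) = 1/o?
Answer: 180466/3 ≈ 60155.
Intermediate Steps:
n = 1/3 ≈ 0.33333
n + 227*265 = 1/3 + 227*265 = 1/3 + 60155 = 180466/3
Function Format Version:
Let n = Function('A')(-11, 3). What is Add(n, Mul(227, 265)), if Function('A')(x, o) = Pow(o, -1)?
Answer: Rational(180466, 3) ≈ 60155.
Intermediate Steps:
n = Rational(1, 3) (n = Pow(3, -1) = Rational(1, 3) ≈ 0.33333)
Add(n, Mul(227, 265)) = Add(Rational(1, 3), Mul(227, 265)) = Add(Rational(1, 3), 60155) = Rational(180466, 3)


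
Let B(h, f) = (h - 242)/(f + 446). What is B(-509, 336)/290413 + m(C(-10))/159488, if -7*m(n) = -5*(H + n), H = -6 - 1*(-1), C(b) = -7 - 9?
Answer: -1763159989/18110098920704 ≈ -9.7358e-5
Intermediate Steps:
C(b) = -16
H = -5 (H = -6 + 1 = -5)
B(h, f) = (-242 + h)/(446 + f)
m(n) = -25/7 + 5*n/7 (m(n) = -(-5)*(-5 + n)/7 = -(25 - 5*n)/7 = -25/7 + 5*n/7)
B(-509, 336)/290413 + m(C(-10))/159488 = ((-242 - 509)/(446 + 336))/290413 + (-25/7 + (5/7)*(-16))/159488 = (-751/782)*(1/290413) + (-25/7 - 80/7)*(1/159488) = ((1/782)*(-751))*(1/290413) - 15*1/159488 = -751/782*1/290413 - 15/159488 = -751/227102966 - 15/159488 = -1763159989/18110098920704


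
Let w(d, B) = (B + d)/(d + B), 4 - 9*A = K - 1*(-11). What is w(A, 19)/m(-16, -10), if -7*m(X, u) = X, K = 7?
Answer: 7/16 ≈ 0.43750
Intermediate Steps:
m(X, u) = -X/7
A = -14/9 (A = 4/9 - (7 - 1*(-11))/9 = 4/9 - (7 + 11)/9 = 4/9 - ⅑*18 = 4/9 - 2 = -14/9 ≈ -1.5556)
w(d, B) = 1 (w(d, B) = (B + d)/(B + d) = 1)
w(A, 19)/m(-16, -10) = 1/(-⅐*(-16)) = 1/(16/7) = 1*(7/16) = 7/16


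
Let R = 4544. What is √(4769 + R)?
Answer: √9313 ≈ 96.504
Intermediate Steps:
√(4769 + R) = √(4769 + 4544) = √9313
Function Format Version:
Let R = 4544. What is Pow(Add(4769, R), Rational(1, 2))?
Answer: Pow(9313, Rational(1, 2)) ≈ 96.504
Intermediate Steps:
Pow(Add(4769, R), Rational(1, 2)) = Pow(Add(4769, 4544), Rational(1, 2)) = Pow(9313, Rational(1, 2))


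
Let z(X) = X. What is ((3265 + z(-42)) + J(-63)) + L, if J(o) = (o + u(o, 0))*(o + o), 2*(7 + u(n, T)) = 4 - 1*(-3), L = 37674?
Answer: 49276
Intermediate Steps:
u(n, T) = -7/2 (u(n, T) = -7 + (4 - 1*(-3))/2 = -7 + (4 + 3)/2 = -7 + (½)*7 = -7 + 7/2 = -7/2)
J(o) = 2*o*(-7/2 + o) (J(o) = (o - 7/2)*(o + o) = (-7/2 + o)*(2*o) = 2*o*(-7/2 + o))
((3265 + z(-42)) + J(-63)) + L = ((3265 - 42) - 63*(-7 + 2*(-63))) + 37674 = (3223 - 63*(-7 - 126)) + 37674 = (3223 - 63*(-133)) + 37674 = (3223 + 8379) + 37674 = 11602 + 37674 = 49276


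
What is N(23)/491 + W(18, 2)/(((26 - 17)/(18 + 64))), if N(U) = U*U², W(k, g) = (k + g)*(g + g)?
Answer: 3330463/4419 ≈ 753.67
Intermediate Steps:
W(k, g) = 2*g*(g + k) (W(k, g) = (g + k)*(2*g) = 2*g*(g + k))
N(U) = U³
N(23)/491 + W(18, 2)/(((26 - 17)/(18 + 64))) = 23³/491 + (2*2*(2 + 18))/(((26 - 17)/(18 + 64))) = 12167*(1/491) + (2*2*20)/((9/82)) = 12167/491 + 80/((9*(1/82))) = 12167/491 + 80/(9/82) = 12167/491 + 80*(82/9) = 12167/491 + 6560/9 = 3330463/4419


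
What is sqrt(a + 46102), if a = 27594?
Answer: 28*sqrt(94) ≈ 271.47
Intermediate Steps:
sqrt(a + 46102) = sqrt(27594 + 46102) = sqrt(73696) = 28*sqrt(94)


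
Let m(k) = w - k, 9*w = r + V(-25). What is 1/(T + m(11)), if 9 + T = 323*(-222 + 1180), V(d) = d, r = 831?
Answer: 9/2785532 ≈ 3.2310e-6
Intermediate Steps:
w = 806/9 (w = (831 - 25)/9 = (⅑)*806 = 806/9 ≈ 89.556)
T = 309425 (T = -9 + 323*(-222 + 1180) = -9 + 323*958 = -9 + 309434 = 309425)
m(k) = 806/9 - k
1/(T + m(11)) = 1/(309425 + (806/9 - 1*11)) = 1/(309425 + (806/9 - 11)) = 1/(309425 + 707/9) = 1/(2785532/9) = 9/2785532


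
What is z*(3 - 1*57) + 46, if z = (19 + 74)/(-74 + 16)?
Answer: 3845/29 ≈ 132.59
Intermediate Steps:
z = -93/58 (z = 93/(-58) = 93*(-1/58) = -93/58 ≈ -1.6034)
z*(3 - 1*57) + 46 = -93*(3 - 1*57)/58 + 46 = -93*(3 - 57)/58 + 46 = -93/58*(-54) + 46 = 2511/29 + 46 = 3845/29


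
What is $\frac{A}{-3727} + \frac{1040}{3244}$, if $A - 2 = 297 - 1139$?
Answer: $\frac{1650260}{3022597} \approx 0.54597$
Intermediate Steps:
$A = -840$ ($A = 2 + \left(297 - 1139\right) = 2 - 842 = -840$)
$\frac{A}{-3727} + \frac{1040}{3244} = - \frac{840}{-3727} + \frac{1040}{3244} = \left(-840\right) \left(- \frac{1}{3727}\right) + 1040 \cdot \frac{1}{3244} = \frac{840}{3727} + \frac{260}{811} = \frac{1650260}{3022597}$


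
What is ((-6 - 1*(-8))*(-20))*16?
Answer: -640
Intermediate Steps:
((-6 - 1*(-8))*(-20))*16 = ((-6 + 8)*(-20))*16 = (2*(-20))*16 = -40*16 = -640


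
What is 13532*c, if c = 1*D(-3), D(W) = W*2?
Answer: -81192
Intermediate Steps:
D(W) = 2*W
c = -6 (c = 1*(2*(-3)) = 1*(-6) = -6)
13532*c = 13532*(-6) = -81192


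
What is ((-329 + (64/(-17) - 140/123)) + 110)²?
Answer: 219193448761/4372281 ≈ 50133.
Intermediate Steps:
((-329 + (64/(-17) - 140/123)) + 110)² = ((-329 + (64*(-1/17) - 140*1/123)) + 110)² = ((-329 + (-64/17 - 140/123)) + 110)² = ((-329 - 10252/2091) + 110)² = (-698191/2091 + 110)² = (-468181/2091)² = 219193448761/4372281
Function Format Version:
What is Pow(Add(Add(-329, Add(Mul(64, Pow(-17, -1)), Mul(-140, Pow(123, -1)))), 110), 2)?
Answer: Rational(219193448761, 4372281) ≈ 50133.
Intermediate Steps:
Pow(Add(Add(-329, Add(Mul(64, Pow(-17, -1)), Mul(-140, Pow(123, -1)))), 110), 2) = Pow(Add(Add(-329, Add(Mul(64, Rational(-1, 17)), Mul(-140, Rational(1, 123)))), 110), 2) = Pow(Add(Add(-329, Add(Rational(-64, 17), Rational(-140, 123))), 110), 2) = Pow(Add(Add(-329, Rational(-10252, 2091)), 110), 2) = Pow(Add(Rational(-698191, 2091), 110), 2) = Pow(Rational(-468181, 2091), 2) = Rational(219193448761, 4372281)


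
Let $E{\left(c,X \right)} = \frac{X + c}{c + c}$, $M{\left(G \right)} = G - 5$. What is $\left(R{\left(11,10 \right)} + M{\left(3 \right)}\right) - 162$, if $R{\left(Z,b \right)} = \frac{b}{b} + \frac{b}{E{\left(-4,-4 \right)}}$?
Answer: $-153$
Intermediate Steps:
$M{\left(G \right)} = -5 + G$ ($M{\left(G \right)} = G - 5 = -5 + G$)
$E{\left(c,X \right)} = \frac{X + c}{2 c}$
$R{\left(Z,b \right)} = 1 + b$ ($R{\left(Z,b \right)} = \frac{b}{b} + \frac{b}{\frac{1}{2} \frac{1}{-4} \left(-4 - 4\right)} = 1 + \frac{b}{\frac{1}{2} \left(- \frac{1}{4}\right) \left(-8\right)} = 1 + \frac{b}{1} = 1 + b 1 = 1 + b$)
$\left(R{\left(11,10 \right)} + M{\left(3 \right)}\right) - 162 = \left(\left(1 + 10\right) + \left(-5 + 3\right)\right) - 162 = \left(11 - 2\right) - 162 = 9 - 162 = -153$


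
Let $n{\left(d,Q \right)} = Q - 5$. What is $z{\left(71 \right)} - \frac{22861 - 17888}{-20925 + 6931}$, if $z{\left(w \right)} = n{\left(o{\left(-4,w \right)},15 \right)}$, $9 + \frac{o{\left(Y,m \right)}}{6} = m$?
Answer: $\frac{144913}{13994} \approx 10.355$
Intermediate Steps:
$o{\left(Y,m \right)} = -54 + 6 m$
$n{\left(d,Q \right)} = -5 + Q$
$z{\left(w \right)} = 10$ ($z{\left(w \right)} = -5 + 15 = 10$)
$z{\left(71 \right)} - \frac{22861 - 17888}{-20925 + 6931} = 10 - \frac{22861 - 17888}{-20925 + 6931} = 10 - \frac{4973}{-13994} = 10 - 4973 \left(- \frac{1}{13994}\right) = 10 - - \frac{4973}{13994} = 10 + \frac{4973}{13994} = \frac{144913}{13994}$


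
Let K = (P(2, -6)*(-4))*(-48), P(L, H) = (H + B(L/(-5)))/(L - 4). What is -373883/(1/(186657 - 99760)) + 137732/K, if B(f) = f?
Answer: -24951790715003/768 ≈ -3.2489e+10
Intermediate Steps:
P(L, H) = (H - L/5)/(-4 + L) (P(L, H) = (H + L/(-5))/(L - 4) = (H + L*(-⅕))/(-4 + L) = (H - L/5)/(-4 + L))
K = 3072/5 (K = (((-6 - ⅕*2)/(-4 + 2))*(-4))*(-48) = (((-6 - ⅖)/(-2))*(-4))*(-48) = (-½*(-32/5)*(-4))*(-48) = ((16/5)*(-4))*(-48) = -64/5*(-48) = 3072/5 ≈ 614.40)
-373883/(1/(186657 - 99760)) + 137732/K = -373883/(1/(186657 - 99760)) + 137732/(3072/5) = -373883/(1/86897) + 137732*(5/3072) = -373883/1/86897 + 172165/768 = -373883*86897 + 172165/768 = -32489311051 + 172165/768 = -24951790715003/768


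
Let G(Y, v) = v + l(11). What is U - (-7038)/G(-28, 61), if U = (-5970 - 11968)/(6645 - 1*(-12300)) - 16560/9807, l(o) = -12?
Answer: 61124892916/433518435 ≈ 141.00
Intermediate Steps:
G(Y, v) = -12 + v (G(Y, v) = v - 12 = -12 + v)
U = -163215722/61931205 (U = -17938/(6645 + 12300) - 16560*1/9807 = -17938/18945 - 5520/3269 = -163215722/61931205 ≈ -2.6354)
U - (-7038)/G(-28, 61) = -163215722/61931205 - (-7038)/(-12 + 61) = -163215722/61931205 - (-7038)/49 = -163215722/61931205 - 1*(-7038/49) = -163215722/61931205 + 7038/49 = 61124892916/433518435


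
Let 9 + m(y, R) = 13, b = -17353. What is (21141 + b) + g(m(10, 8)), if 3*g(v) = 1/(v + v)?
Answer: 90913/24 ≈ 3788.0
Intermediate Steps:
m(y, R) = 4 (m(y, R) = -9 + 13 = 4)
g(v) = 1/(6*v) (g(v) = 1/(3*(v + v)) = 1/(3*((2*v))) = (1/(2*v))/3 = 1/(6*v))
(21141 + b) + g(m(10, 8)) = (21141 - 17353) + (⅙)/4 = 3788 + (⅙)*(¼) = 3788 + 1/24 = 90913/24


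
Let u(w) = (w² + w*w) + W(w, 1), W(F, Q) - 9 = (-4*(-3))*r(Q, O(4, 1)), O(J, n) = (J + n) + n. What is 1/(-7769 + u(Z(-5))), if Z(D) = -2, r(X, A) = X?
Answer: -1/7740 ≈ -0.00012920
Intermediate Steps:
O(J, n) = J + 2*n
W(F, Q) = 9 + 12*Q (W(F, Q) = 9 + (-4*(-3))*Q = 9 + 12*Q)
u(w) = 21 + 2*w² (u(w) = (w² + w*w) + (9 + 12*1) = (w² + w²) + (9 + 12) = 2*w² + 21 = 21 + 2*w²)
1/(-7769 + u(Z(-5))) = 1/(-7769 + (21 + 2*(-2)²)) = 1/(-7769 + (21 + 2*4)) = 1/(-7769 + (21 + 8)) = 1/(-7769 + 29) = 1/(-7740) = -1/7740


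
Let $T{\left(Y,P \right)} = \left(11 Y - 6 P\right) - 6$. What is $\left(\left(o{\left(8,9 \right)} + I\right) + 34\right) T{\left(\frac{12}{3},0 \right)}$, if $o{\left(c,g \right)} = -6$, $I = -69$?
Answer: $-1558$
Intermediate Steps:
$T{\left(Y,P \right)} = -6 - 6 P + 11 Y$ ($T{\left(Y,P \right)} = \left(- 6 P + 11 Y\right) - 6 = -6 - 6 P + 11 Y$)
$\left(\left(o{\left(8,9 \right)} + I\right) + 34\right) T{\left(\frac{12}{3},0 \right)} = \left(\left(-6 - 69\right) + 34\right) \left(-6 - 0 + 11 \cdot \frac{12}{3}\right) = \left(-75 + 34\right) \left(-6 + 0 + 11 \cdot 12 \cdot \frac{1}{3}\right) = - 41 \left(-6 + 0 + 11 \cdot 4\right) = - 41 \left(-6 + 0 + 44\right) = \left(-41\right) 38 = -1558$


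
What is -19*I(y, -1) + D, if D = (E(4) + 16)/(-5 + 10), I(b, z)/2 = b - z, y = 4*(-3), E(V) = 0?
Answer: 2106/5 ≈ 421.20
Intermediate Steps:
y = -12
I(b, z) = -2*z + 2*b (I(b, z) = 2*(b - z) = -2*z + 2*b)
D = 16/5 (D = (0 + 16)/(-5 + 10) = 16/5 ≈ 3.2000)
-19*I(y, -1) + D = -19*(-2*(-1) + 2*(-12)) + 16/5 = -19*(2 - 24) + 16/5 = -19*(-22) + 16/5 = 418 + 16/5 = 2106/5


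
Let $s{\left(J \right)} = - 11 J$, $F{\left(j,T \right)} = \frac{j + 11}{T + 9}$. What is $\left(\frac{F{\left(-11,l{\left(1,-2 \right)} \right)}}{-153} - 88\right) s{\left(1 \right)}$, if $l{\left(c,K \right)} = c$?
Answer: $968$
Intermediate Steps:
$F{\left(j,T \right)} = \frac{11 + j}{9 + T}$
$s{\left(J \right)} = - 11 J$
$\left(\frac{F{\left(-11,l{\left(1,-2 \right)} \right)}}{-153} - 88\right) s{\left(1 \right)} = \left(\frac{\frac{1}{9 + 1} \left(11 - 11\right)}{-153} - 88\right) \left(\left(-11\right) 1\right) = \left(\frac{1}{10} \cdot 0 \left(- \frac{1}{153}\right) - 88\right) \left(-11\right) = \left(0 \left(- \frac{1}{153}\right) - 88\right) \left(-11\right) = \left(0 - 88\right) \left(-11\right) = \left(-88\right) \left(-11\right) = 968$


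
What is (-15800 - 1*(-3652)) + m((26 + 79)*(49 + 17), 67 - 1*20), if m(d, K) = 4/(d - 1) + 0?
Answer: -84173488/6929 ≈ -12148.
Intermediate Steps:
m(d, K) = 4/(-1 + d) (m(d, K) = 4/(-1 + d) + 0 = 4/(-1 + d))
(-15800 - 1*(-3652)) + m((26 + 79)*(49 + 17), 67 - 1*20) = (-15800 - 1*(-3652)) + 4/(-1 + (26 + 79)*(49 + 17)) = (-15800 + 3652) + 4/(-1 + 105*66) = -12148 + 4/(-1 + 6930) = -12148 + 4/6929 = -84173488/6929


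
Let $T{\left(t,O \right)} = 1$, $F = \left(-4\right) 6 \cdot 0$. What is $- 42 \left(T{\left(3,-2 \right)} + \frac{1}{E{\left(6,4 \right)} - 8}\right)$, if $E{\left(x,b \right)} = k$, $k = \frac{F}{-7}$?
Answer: $- \frac{147}{4} \approx -36.75$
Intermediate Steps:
$F = 0$ ($F = \left(-24\right) 0 = 0$)
$k = 0$ ($k = \frac{0}{-7} = 0 \left(- \frac{1}{7}\right) = 0$)
$E{\left(x,b \right)} = 0$
$- 42 \left(T{\left(3,-2 \right)} + \frac{1}{E{\left(6,4 \right)} - 8}\right) = - 42 \left(1 + \frac{1}{0 - 8}\right) = - 42 \left(1 + \frac{1}{-8}\right) = - 42 \left(1 - \frac{1}{8}\right) = \left(-42\right) \frac{7}{8} = - \frac{147}{4}$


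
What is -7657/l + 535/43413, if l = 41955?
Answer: -34440824/202376935 ≈ -0.17018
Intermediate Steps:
-7657/l + 535/43413 = -7657/41955 + 535/43413 = -34440824/202376935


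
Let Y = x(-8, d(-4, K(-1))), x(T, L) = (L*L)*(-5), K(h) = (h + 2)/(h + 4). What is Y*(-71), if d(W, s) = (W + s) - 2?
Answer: 102595/9 ≈ 11399.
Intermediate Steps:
K(h) = (2 + h)/(4 + h)
d(W, s) = -2 + W + s
x(T, L) = -5*L**2 (x(T, L) = L**2*(-5) = -5*L**2)
Y = -1445/9 (Y = -5*(-2 - 4 + (2 - 1)/(4 - 1))**2 = -5*(-2 - 4 + 1/3)**2 = -5*(-17/3)**2 = -5*289/9 = -1445/9 ≈ -160.56)
Y*(-71) = -1445/9*(-71) = 102595/9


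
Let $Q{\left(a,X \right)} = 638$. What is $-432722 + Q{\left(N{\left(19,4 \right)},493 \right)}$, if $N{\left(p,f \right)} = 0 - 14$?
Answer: $-432084$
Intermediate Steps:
$N{\left(p,f \right)} = -14$ ($N{\left(p,f \right)} = 0 - 14 = -14$)
$-432722 + Q{\left(N{\left(19,4 \right)},493 \right)} = -432722 + 638 = -432084$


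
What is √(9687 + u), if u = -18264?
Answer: 3*I*√953 ≈ 92.612*I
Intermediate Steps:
√(9687 + u) = √(9687 - 18264) = √(-8577) = 3*I*√953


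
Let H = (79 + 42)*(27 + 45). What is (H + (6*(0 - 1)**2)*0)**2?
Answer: 75898944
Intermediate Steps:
H = 8712 (H = 121*72 = 8712)
(H + (6*(0 - 1)**2)*0)**2 = (8712 + (6*(0 - 1)**2)*0)**2 = (8712 + (6*(-1)**2)*0)**2 = (8712 + (6*1)*0)**2 = (8712 + 6*0)**2 = (8712 + 0)**2 = 8712**2 = 75898944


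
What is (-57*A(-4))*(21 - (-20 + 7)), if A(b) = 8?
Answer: -15504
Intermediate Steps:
(-57*A(-4))*(21 - (-20 + 7)) = (-57*8)*(21 - (-20 + 7)) = -456*(21 - 1*(-13)) = -456*(21 + 13) = -456*34 = -15504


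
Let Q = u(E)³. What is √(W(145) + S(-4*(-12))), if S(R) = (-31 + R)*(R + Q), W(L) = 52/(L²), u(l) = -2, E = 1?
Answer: 2*√3574263/145 ≈ 26.077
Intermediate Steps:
Q = -8 (Q = (-2)³ = -8)
W(L) = 52/L²
S(R) = (-31 + R)*(-8 + R) (S(R) = (-31 + R)*(R - 8) = (-31 + R)*(-8 + R))
√(W(145) + S(-4*(-12))) = √(52/145² + (248 + (-4*(-12))² - (-156)*(-12))) = √(52*(1/21025) + (248 + 48² - 39*48)) = √(52/21025 + (248 + 2304 - 1872)) = √(52/21025 + 680) = √(14297052/21025) = 2*√3574263/145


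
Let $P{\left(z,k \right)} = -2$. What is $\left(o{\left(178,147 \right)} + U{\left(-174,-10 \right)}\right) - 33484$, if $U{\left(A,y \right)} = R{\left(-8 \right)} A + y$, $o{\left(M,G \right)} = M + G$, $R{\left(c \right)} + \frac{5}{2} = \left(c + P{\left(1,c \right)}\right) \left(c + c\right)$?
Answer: $-60574$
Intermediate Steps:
$R{\left(c \right)} = - \frac{5}{2} + 2 c \left(-2 + c\right)$ ($R{\left(c \right)} = - \frac{5}{2} + \left(c - 2\right) \left(c + c\right) = - \frac{5}{2} + \left(-2 + c\right) 2 c = - \frac{5}{2} + 2 c \left(-2 + c\right)$)
$o{\left(M,G \right)} = G + M$
$U{\left(A,y \right)} = y + \frac{315 A}{2}$ ($U{\left(A,y \right)} = \left(- \frac{5}{2} - -32 + 2 \left(-8\right)^{2}\right) A + y = \left(- \frac{5}{2} + 32 + 2 \cdot 64\right) A + y = \left(- \frac{5}{2} + 32 + 128\right) A + y = \frac{315 A}{2} + y = y + \frac{315 A}{2}$)
$\left(o{\left(178,147 \right)} + U{\left(-174,-10 \right)}\right) - 33484 = \left(\left(147 + 178\right) + \left(-10 + \frac{315}{2} \left(-174\right)\right)\right) - 33484 = \left(325 - 27415\right) - 33484 = -27090 - 33484 = -60574$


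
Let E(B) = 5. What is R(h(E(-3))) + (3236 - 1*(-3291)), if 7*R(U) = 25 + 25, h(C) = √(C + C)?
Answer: 45739/7 ≈ 6534.1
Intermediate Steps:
h(C) = √2*√C (h(C) = √(2*C) = √2*√C)
R(U) = 50/7 (R(U) = (25 + 25)/7 = (⅐)*50 = 50/7)
R(h(E(-3))) + (3236 - 1*(-3291)) = 50/7 + (3236 - 1*(-3291)) = 50/7 + (3236 + 3291) = 50/7 + 6527 = 45739/7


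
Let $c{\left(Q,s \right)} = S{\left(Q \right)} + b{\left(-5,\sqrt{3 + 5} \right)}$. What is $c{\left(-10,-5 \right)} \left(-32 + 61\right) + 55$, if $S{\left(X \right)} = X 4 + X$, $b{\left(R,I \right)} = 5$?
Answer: $-1250$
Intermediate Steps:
$S{\left(X \right)} = 5 X$ ($S{\left(X \right)} = 4 X + X = 5 X$)
$c{\left(Q,s \right)} = 5 + 5 Q$ ($c{\left(Q,s \right)} = 5 Q + 5 = 5 + 5 Q$)
$c{\left(-10,-5 \right)} \left(-32 + 61\right) + 55 = \left(5 + 5 \left(-10\right)\right) \left(-32 + 61\right) + 55 = \left(5 - 50\right) 29 + 55 = \left(-45\right) 29 + 55 = -1305 + 55 = -1250$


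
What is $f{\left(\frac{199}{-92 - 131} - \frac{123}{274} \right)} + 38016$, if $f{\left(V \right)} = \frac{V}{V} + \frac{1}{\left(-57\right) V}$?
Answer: $\frac{177594005497}{4671435} \approx 38017.0$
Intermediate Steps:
$f{\left(V \right)} = 1 - \frac{1}{57 V}$
$f{\left(\frac{199}{-92 - 131} - \frac{123}{274} \right)} + 38016 = \frac{- \frac{1}{57} + \left(\frac{199}{-92 - 131} - \frac{123}{274}\right)}{\frac{199}{-92 - 131} - \frac{123}{274}} + 38016 = \frac{- \frac{1}{57} + \left(\frac{199}{-223} - \frac{123}{274}\right)}{\frac{199}{-223} - \frac{123}{274}} + 38016 = \frac{- \frac{1}{57} + \left(199 \left(- \frac{1}{223}\right) - \frac{123}{274}\right)}{199 \left(- \frac{1}{223}\right) - \frac{123}{274}} + 38016 = \frac{- \frac{1}{57} - \frac{81955}{61102}}{- \frac{199}{223} - \frac{123}{274}} + 38016 = \frac{- \frac{1}{57} - \frac{81955}{61102}}{- \frac{81955}{61102}} + 38016 = \left(- \frac{61102}{81955}\right) \left(- \frac{4732537}{3482814}\right) + 38016 = \frac{4732537}{4671435} + 38016 = \frac{177594005497}{4671435}$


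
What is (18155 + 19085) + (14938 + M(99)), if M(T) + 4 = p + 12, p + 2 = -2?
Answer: 52182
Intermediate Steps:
p = -4 (p = -2 - 2 = -4)
M(T) = 4 (M(T) = -4 + (-4 + 12) = -4 + 8 = 4)
(18155 + 19085) + (14938 + M(99)) = (18155 + 19085) + (14938 + 4) = 37240 + 14942 = 52182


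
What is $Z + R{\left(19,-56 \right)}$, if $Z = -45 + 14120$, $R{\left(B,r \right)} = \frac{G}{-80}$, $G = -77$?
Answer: $\frac{1126077}{80} \approx 14076.0$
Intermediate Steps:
$R{\left(B,r \right)} = \frac{77}{80}$ ($R{\left(B,r \right)} = - \frac{77}{-80} = \left(-77\right) \left(- \frac{1}{80}\right) = \frac{77}{80}$)
$Z = 14075$
$Z + R{\left(19,-56 \right)} = 14075 + \frac{77}{80} = \frac{1126077}{80}$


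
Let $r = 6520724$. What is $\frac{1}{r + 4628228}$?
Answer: $\frac{1}{11148952} \approx 8.9694 \cdot 10^{-8}$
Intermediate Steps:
$\frac{1}{r + 4628228} = \frac{1}{6520724 + 4628228} = \frac{1}{11148952}$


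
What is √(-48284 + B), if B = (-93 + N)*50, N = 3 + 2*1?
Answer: 2*I*√13171 ≈ 229.53*I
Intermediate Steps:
N = 5 (N = 3 + 2 = 5)
B = -4400 (B = (-93 + 5)*50 = -88*50 = -4400)
√(-48284 + B) = √(-48284 - 4400) = √(-52684) = 2*I*√13171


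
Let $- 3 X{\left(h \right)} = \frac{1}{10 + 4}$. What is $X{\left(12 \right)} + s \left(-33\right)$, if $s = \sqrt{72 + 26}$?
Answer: $- \frac{1}{42} - 231 \sqrt{2} \approx -326.71$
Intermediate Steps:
$X{\left(h \right)} = - \frac{1}{42}$ ($X{\left(h \right)} = - \frac{1}{3 \left(10 + 4\right)} = - \frac{1}{3 \cdot 14} = \left(- \frac{1}{3}\right) \frac{1}{14} = - \frac{1}{42}$)
$s = 7 \sqrt{2}$ ($s = \sqrt{98} = 7 \sqrt{2} \approx 9.8995$)
$X{\left(12 \right)} + s \left(-33\right) = - \frac{1}{42} + 7 \sqrt{2} \left(-33\right) = - \frac{1}{42} - 231 \sqrt{2}$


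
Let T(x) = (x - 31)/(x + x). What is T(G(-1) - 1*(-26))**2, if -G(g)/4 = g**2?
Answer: 81/1936 ≈ 0.041839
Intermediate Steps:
G(g) = -4*g**2
T(x) = (-31 + x)/(2*x) (T(x) = (-31 + x)/((2*x)) = (-31 + x)*(1/(2*x)) = (-31 + x)/(2*x))
T(G(-1) - 1*(-26))**2 = ((-31 + (-4*(-1)**2 - 1*(-26)))/(2*(-4*(-1)**2 - 1*(-26))))**2 = ((-31 + (-4*1 + 26))/(2*(-4*1 + 26)))**2 = ((-31 + (-4 + 26))/(2*(-4 + 26)))**2 = ((1/2)*(-31 + 22)/22)**2 = ((1/2)*(1/22)*(-9))**2 = (-9/44)**2 = 81/1936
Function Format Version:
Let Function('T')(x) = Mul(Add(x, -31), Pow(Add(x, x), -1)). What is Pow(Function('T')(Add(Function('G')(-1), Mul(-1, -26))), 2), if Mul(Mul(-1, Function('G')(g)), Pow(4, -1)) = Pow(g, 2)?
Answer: Rational(81, 1936) ≈ 0.041839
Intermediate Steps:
Function('G')(g) = Mul(-4, Pow(g, 2))
Function('T')(x) = Mul(Rational(1, 2), Pow(x, -1), Add(-31, x)) (Function('T')(x) = Mul(Add(-31, x), Pow(Mul(2, x), -1)) = Mul(Add(-31, x), Mul(Rational(1, 2), Pow(x, -1))) = Mul(Rational(1, 2), Pow(x, -1), Add(-31, x)))
Pow(Function('T')(Add(Function('G')(-1), Mul(-1, -26))), 2) = Pow(Mul(Rational(1, 2), Pow(Add(Mul(-4, Pow(-1, 2)), Mul(-1, -26)), -1), Add(-31, Add(Mul(-4, Pow(-1, 2)), Mul(-1, -26)))), 2) = Pow(Mul(Rational(1, 2), Pow(Add(Mul(-4, 1), 26), -1), Add(-31, Add(Mul(-4, 1), 26))), 2) = Pow(Mul(Rational(1, 2), Pow(Add(-4, 26), -1), Add(-31, Add(-4, 26))), 2) = Pow(Mul(Rational(1, 2), Pow(22, -1), Add(-31, 22)), 2) = Pow(Mul(Rational(1, 2), Rational(1, 22), -9), 2) = Pow(Rational(-9, 44), 2) = Rational(81, 1936)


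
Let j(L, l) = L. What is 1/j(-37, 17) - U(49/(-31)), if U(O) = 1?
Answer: -38/37 ≈ -1.0270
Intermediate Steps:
1/j(-37, 17) - U(49/(-31)) = 1/(-37) - 1*1 = -1/37 - 1 = -38/37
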